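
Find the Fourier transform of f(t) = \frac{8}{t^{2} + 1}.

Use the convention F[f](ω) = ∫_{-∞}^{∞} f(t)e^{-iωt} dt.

F(ω) = 8 \pi e^{- \left|{\omega}\right|}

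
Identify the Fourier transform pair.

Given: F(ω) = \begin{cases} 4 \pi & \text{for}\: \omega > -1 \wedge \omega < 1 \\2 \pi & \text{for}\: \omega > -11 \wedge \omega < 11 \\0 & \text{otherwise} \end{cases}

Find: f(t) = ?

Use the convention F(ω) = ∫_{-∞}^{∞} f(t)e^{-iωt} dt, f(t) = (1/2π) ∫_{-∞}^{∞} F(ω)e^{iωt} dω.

f(t) = \frac{4 \sin{\left(6 t \right)} \cos{\left(5 t \right)}}{t}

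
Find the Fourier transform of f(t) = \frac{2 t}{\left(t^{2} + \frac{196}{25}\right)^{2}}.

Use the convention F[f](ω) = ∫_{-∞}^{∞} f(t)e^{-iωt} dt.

F(ω) = - \frac{5 i \pi \omega e^{- \frac{14 \left|{\omega}\right|}{5}}}{14}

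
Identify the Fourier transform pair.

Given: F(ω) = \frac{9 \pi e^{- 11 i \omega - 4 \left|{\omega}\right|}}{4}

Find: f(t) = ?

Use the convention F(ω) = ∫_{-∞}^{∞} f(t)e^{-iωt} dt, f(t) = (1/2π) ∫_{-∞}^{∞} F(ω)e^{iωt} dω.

f(t) = \frac{9}{\left(t - 11\right)^{2} + 16}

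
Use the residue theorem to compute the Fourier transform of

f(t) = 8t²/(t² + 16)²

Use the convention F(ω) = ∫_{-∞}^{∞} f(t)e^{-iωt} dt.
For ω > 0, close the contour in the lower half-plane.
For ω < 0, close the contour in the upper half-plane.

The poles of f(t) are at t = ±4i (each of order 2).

Let g(z) = f(z)e^{-iωz}; for large |z| the factor e^{-iωz} decays in the lower half-plane when ω > 0 and in the upper half-plane when ω < 0.

Case ω > 0 (lower half-plane, clockwise contour ⇒ F(ω) = -2πi·ΣRes):
  Res_{z = - 4 i} g(z) = \frac{i \left(1 - 4 \omega\right) e^{- 4 \omega}}{2} (pole of order 2)
  F(ω) = -2πi·ΣRes = \pi \left(1 - 4 \omega\right) e^{- 4 \omega}

Case ω < 0 (upper half-plane, counterclockwise contour ⇒ F(ω) = +2πi·ΣRes):
  Res_{z = 4 i} g(z) = \frac{i \left(- 4 \omega - 1\right) e^{4 \omega}}{2} (pole of order 2)
  F(ω) = 2πi·ΣRes = \pi \left(4 \omega + 1\right) e^{4 \omega}

Both cases combine into a single formula in |ω|:

F(ω) = \pi \left(1 - 4 \left|{\omega}\right|\right) e^{- 4 \left|{\omega}\right|}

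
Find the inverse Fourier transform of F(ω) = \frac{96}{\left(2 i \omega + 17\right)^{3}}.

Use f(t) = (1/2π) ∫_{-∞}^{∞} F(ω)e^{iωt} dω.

f(t) = 6 t^{2} e^{- \frac{17 t}{2}} u\left(t\right)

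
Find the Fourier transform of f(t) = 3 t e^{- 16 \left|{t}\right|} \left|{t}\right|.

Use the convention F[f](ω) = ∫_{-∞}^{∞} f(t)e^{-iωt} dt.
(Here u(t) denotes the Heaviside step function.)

F(ω) = \frac{12 i \omega \left(\omega^{2} - 768\right)}{\left(\omega^{2} + 256\right)^{3}}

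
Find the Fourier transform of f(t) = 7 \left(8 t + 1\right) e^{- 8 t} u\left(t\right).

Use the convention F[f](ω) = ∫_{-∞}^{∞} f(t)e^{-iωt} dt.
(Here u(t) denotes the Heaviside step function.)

F(ω) = \frac{7 \left(- i \omega - 16\right)}{\omega^{2} - 16 i \omega - 64}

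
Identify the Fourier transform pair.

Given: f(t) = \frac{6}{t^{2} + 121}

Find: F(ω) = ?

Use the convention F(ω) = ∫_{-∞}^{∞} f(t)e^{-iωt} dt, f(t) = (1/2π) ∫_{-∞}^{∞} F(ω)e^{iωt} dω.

F(ω) = \frac{6 \pi e^{- 11 \left|{\omega}\right|}}{11}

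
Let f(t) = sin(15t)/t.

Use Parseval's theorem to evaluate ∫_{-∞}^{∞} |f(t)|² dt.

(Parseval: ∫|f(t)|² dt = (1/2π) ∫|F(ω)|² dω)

∫|f(t)|² dt = 15 \pi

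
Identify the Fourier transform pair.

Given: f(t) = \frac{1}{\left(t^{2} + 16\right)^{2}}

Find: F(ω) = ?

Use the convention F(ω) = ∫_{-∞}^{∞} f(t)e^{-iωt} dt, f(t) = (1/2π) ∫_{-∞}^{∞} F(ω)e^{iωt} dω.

F(ω) = \frac{\pi \left(4 \left|{\omega}\right| + 1\right) e^{- 4 \left|{\omega}\right|}}{128}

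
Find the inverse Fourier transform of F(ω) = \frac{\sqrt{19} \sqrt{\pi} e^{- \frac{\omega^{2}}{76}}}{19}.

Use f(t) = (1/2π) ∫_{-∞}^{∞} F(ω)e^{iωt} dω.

f(t) = e^{- 19 t^{2}}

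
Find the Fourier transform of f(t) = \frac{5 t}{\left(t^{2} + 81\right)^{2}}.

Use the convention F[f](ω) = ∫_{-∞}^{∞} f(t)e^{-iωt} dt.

F(ω) = - \frac{5 i \pi \omega e^{- 9 \left|{\omega}\right|}}{18}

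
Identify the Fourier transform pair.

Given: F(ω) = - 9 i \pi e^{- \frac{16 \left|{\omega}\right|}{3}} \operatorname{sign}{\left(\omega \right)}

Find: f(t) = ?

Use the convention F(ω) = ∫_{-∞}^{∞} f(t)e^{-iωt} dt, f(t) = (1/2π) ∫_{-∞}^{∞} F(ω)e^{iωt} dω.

f(t) = \frac{9 t}{t^{2} + \frac{256}{9}}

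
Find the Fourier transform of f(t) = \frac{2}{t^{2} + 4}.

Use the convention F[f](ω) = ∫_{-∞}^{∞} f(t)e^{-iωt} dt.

F(ω) = \pi e^{- 2 \left|{\omega}\right|}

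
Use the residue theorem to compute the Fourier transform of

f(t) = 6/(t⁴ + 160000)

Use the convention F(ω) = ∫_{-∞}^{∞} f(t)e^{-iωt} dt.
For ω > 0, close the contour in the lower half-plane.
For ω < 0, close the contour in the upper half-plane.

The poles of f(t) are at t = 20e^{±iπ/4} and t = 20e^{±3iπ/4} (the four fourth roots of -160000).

Let g(z) = f(z)e^{-iωz}; for large |z| the factor e^{-iωz} decays in the lower half-plane when ω > 0 and in the upper half-plane when ω < 0.

Case ω > 0 (lower half-plane, clockwise contour ⇒ F(ω) = -2πi·ΣRes):
  Res_{z = - 10 \sqrt{2} - 10 \sqrt{2} i} g(z) = \frac{3 \sqrt{2} i \left(1 - i\right) e^{10 \sqrt{2} \omega \left(-1 + i\right)}}{32000}
  Res_{z = 10 \sqrt{2} - 10 \sqrt{2} i} g(z) = \frac{3 \sqrt{2} i \left(1 + i\right) e^{- 10 \sqrt{2} \omega \left(1 + i\right)}}{32000}
  F(ω) = -2πi·ΣRes = \frac{3 \sqrt{2} \pi \left(1 - i\right) \left(e^{20 \sqrt{2} i \omega} + i\right) e^{- 10 \sqrt{2} \omega \left(1 + i\right)}}{16000} = \frac{3 \pi e^{- 10 \sqrt{2} \omega} \sin{\left(10 \sqrt{2} \omega + \frac{\pi}{4} \right)}}{4000}

Case ω < 0 (upper half-plane, counterclockwise contour ⇒ F(ω) = +2πi·ΣRes):
  Res_{z = 10 \sqrt{2} + 10 \sqrt{2} i} g(z) = \frac{3 \sqrt{2} i \left(-1 + i\right) e^{10 \sqrt{2} \omega \left(1 - i\right)}}{32000}
  Res_{z = - 10 \sqrt{2} + 10 \sqrt{2} i} g(z) = \frac{3 \sqrt{2} \left(1 - i\right) e^{10 \sqrt{2} \omega \left(1 + i\right)}}{32000}
  F(ω) = 2πi·ΣRes = - \frac{3 \sqrt{2} i \pi \left(i \left(1 - i\right) e^{10 \sqrt{2} \omega \left(1 - i\right)} - \left(1 - i\right) e^{10 \sqrt{2} \omega \left(1 + i\right)}\right)}{16000} = \frac{3 \pi e^{10 \sqrt{2} \omega} \cos{\left(10 \sqrt{2} \omega + \frac{\pi}{4} \right)}}{4000}

Both cases combine into a single formula in |ω|:

F(ω) = \frac{3 \pi e^{- 10 \sqrt{2} \left|{\omega}\right|} \sin{\left(10 \sqrt{2} \left|{\omega}\right| + \frac{\pi}{4} \right)}}{4000}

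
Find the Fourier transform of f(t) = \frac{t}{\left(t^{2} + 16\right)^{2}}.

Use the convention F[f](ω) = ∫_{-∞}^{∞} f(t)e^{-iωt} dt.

F(ω) = - \frac{i \pi \omega e^{- 4 \left|{\omega}\right|}}{8}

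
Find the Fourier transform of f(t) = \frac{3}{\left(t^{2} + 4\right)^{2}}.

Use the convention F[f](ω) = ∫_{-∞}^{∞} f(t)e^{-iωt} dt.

F(ω) = \frac{3 \pi \left(2 \left|{\omega}\right| + 1\right) e^{- 2 \left|{\omega}\right|}}{16}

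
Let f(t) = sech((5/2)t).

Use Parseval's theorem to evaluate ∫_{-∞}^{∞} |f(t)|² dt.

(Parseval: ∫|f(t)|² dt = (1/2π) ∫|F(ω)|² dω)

∫|f(t)|² dt = \frac{4}{5}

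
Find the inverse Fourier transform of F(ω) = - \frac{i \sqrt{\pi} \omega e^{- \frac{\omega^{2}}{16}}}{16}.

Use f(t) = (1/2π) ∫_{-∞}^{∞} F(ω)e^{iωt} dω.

f(t) = t e^{- 4 t^{2}}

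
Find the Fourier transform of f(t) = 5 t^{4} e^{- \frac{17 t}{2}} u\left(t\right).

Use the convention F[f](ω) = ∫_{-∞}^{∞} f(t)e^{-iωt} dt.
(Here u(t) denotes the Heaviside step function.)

F(ω) = \frac{3840}{\left(2 i \omega + 17\right)^{5}}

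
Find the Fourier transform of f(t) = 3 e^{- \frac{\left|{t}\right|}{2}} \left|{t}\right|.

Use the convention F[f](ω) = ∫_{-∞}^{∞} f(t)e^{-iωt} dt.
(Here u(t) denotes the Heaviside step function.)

F(ω) = \frac{24 \left(1 - 4 \omega^{2}\right)}{\left(4 \omega^{2} + 1\right)^{2}}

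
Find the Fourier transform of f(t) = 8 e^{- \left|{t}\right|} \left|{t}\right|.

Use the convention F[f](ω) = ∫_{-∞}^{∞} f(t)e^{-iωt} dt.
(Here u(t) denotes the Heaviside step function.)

F(ω) = \frac{16 \left(1 - \omega^{2}\right)}{\left(\omega^{2} + 1\right)^{2}}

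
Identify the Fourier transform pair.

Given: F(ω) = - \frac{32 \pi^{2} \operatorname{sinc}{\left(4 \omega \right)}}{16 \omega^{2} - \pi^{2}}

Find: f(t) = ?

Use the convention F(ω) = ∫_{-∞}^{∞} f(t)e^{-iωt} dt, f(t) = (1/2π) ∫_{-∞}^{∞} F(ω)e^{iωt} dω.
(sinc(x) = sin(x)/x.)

f(t) = 8 \left(\begin{cases} \cos^{2}{\left(\frac{\pi t}{8} \right)} & \text{for}\: \left|{t}\right| < 4 \\0 & \text{otherwise} \end{cases}\right)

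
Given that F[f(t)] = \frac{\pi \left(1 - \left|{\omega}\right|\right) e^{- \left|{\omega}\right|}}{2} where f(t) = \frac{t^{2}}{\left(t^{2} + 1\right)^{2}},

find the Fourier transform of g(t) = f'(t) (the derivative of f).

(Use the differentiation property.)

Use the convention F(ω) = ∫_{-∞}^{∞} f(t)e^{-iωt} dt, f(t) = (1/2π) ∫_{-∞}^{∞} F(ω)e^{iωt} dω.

F[g](ω) = \frac{i \pi \omega \left(1 - \left|{\omega}\right|\right) e^{- \left|{\omega}\right|}}{2}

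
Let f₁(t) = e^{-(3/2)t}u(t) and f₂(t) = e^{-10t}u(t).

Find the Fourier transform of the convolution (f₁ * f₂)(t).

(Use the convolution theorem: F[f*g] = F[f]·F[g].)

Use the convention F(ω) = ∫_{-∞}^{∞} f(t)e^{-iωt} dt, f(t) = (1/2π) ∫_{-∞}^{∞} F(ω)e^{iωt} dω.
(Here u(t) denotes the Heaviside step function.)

F[f₁*f₂](ω) = \frac{2}{\left(i \omega + 10\right) \left(2 i \omega + 3\right)}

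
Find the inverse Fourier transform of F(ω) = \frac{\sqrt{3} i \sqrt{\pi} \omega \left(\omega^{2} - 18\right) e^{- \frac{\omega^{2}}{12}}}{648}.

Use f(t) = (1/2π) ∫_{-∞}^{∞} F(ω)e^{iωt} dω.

f(t) = t^{3} e^{- 3 t^{2}}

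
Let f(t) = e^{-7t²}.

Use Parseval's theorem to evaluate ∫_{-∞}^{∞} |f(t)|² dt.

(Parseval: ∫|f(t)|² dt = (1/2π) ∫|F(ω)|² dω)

∫|f(t)|² dt = \frac{\sqrt{14} \sqrt{\pi}}{14}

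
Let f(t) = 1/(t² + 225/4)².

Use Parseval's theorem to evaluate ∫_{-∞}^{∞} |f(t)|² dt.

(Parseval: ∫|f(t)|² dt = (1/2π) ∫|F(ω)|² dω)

∫|f(t)|² dt = \frac{8 \pi}{34171875}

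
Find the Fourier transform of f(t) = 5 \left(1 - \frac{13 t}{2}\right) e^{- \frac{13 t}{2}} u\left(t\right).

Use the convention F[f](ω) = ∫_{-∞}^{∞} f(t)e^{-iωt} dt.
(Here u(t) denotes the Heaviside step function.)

F(ω) = \frac{20 i \omega}{- 4 \omega^{2} + 52 i \omega + 169}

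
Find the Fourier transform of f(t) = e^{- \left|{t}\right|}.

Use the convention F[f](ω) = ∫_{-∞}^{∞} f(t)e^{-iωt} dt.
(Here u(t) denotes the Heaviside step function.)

F(ω) = \frac{2}{\omega^{2} + 1}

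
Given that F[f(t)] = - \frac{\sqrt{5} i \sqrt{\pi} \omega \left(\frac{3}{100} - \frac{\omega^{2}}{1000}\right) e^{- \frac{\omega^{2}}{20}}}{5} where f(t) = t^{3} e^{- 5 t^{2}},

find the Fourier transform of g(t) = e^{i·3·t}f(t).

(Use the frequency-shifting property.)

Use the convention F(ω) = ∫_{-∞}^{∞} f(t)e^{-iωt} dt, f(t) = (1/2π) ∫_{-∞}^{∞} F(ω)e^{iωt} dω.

F[g](ω) = \frac{\sqrt{5} i \sqrt{\pi} \left(\omega - 3\right) \left(\left(\omega - 3\right)^{2} - 30\right) e^{- \frac{\left(\omega - 3\right)^{2}}{20}}}{5000}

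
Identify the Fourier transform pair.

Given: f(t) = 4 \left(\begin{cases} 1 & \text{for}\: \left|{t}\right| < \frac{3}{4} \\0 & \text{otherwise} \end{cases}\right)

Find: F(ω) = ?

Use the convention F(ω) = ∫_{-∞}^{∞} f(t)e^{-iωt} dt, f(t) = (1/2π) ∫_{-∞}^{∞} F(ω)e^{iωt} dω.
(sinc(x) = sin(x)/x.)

F(ω) = 6 \operatorname{sinc}{\left(\frac{3 \omega}{4} \right)}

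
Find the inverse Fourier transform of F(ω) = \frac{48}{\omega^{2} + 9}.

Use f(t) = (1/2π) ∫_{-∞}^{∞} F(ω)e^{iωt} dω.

f(t) = 8 e^{- 3 \left|{t}\right|}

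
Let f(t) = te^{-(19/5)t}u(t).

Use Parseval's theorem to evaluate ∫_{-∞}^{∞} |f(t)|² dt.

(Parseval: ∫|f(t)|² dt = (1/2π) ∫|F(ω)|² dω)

∫|f(t)|² dt = \frac{125}{27436}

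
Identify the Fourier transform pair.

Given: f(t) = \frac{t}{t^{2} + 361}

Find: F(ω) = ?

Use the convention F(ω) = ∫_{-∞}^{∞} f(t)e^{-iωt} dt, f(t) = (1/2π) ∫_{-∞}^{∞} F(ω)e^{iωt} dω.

F(ω) = - i \pi e^{- 19 \left|{\omega}\right|} \operatorname{sign}{\left(\omega \right)}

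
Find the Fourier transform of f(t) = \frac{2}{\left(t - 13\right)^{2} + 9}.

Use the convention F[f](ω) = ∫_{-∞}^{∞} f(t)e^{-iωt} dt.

F(ω) = \frac{2 \pi e^{- 13 i \omega - 3 \left|{\omega}\right|}}{3}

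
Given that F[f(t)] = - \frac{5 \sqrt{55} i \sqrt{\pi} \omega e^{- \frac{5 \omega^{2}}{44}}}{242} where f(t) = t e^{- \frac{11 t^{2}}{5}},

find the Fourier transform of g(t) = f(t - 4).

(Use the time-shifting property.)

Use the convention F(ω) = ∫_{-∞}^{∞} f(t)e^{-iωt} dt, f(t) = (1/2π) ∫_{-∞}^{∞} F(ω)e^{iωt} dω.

F[g](ω) = - \frac{5 \sqrt{55} i \sqrt{\pi} \omega e^{- \frac{\omega \left(5 \omega + 176 i\right)}{44}}}{242}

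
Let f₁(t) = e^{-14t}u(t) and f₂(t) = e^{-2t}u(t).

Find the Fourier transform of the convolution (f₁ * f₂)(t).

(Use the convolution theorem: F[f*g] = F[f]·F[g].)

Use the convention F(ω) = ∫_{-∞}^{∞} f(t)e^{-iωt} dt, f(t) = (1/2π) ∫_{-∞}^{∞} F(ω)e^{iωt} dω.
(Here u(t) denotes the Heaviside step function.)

F[f₁*f₂](ω) = \frac{1}{\left(i \omega + 2\right) \left(i \omega + 14\right)}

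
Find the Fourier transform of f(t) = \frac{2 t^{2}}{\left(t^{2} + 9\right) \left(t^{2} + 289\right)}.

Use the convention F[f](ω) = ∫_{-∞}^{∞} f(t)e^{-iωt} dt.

F(ω) = \frac{\pi \left(17 - 3 e^{14 \left|{\omega}\right|}\right) e^{- 17 \left|{\omega}\right|}}{140}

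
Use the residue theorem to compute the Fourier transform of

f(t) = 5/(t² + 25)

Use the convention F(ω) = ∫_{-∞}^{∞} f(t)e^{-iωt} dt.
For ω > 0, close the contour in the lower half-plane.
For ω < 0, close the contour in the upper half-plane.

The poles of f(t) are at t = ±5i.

Let g(z) = f(z)e^{-iωz}; for large |z| the factor e^{-iωz} decays in the lower half-plane when ω > 0 and in the upper half-plane when ω < 0.

Case ω > 0 (lower half-plane, clockwise contour ⇒ F(ω) = -2πi·ΣRes):
  Res_{z = - 5 i} g(z) = \frac{i e^{- 5 \omega}}{2}
  F(ω) = -2πi·ΣRes = \pi e^{- 5 \omega}

Case ω < 0 (upper half-plane, counterclockwise contour ⇒ F(ω) = +2πi·ΣRes):
  Res_{z = 5 i} g(z) = - \frac{i e^{5 \omega}}{2}
  F(ω) = 2πi·ΣRes = \pi e^{5 \omega}

Both cases combine into a single formula in |ω|:

F(ω) = \pi e^{- 5 \left|{\omega}\right|}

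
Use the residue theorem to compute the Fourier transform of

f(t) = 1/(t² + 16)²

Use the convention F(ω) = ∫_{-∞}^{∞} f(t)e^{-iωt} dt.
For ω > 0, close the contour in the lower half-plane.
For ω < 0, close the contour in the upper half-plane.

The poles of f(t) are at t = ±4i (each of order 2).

Let g(z) = f(z)e^{-iωz}; for large |z| the factor e^{-iωz} decays in the lower half-plane when ω > 0 and in the upper half-plane when ω < 0.

Case ω > 0 (lower half-plane, clockwise contour ⇒ F(ω) = -2πi·ΣRes):
  Res_{z = - 4 i} g(z) = \frac{i \left(4 \omega + 1\right) e^{- 4 \omega}}{256} (pole of order 2)
  F(ω) = -2πi·ΣRes = \frac{\pi \left(4 \omega + 1\right) e^{- 4 \omega}}{128}

Case ω < 0 (upper half-plane, counterclockwise contour ⇒ F(ω) = +2πi·ΣRes):
  Res_{z = 4 i} g(z) = \frac{i \left(4 \omega - 1\right) e^{4 \omega}}{256} (pole of order 2)
  F(ω) = 2πi·ΣRes = \frac{\pi \left(1 - 4 \omega\right) e^{4 \omega}}{128}

Both cases combine into a single formula in |ω|:

F(ω) = \frac{\pi \left(4 \left|{\omega}\right| + 1\right) e^{- 4 \left|{\omega}\right|}}{128}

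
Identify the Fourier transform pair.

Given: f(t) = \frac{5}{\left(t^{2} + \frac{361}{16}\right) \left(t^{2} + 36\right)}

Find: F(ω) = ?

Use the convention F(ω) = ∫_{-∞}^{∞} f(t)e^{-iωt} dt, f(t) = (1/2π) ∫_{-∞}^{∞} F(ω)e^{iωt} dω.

F(ω) = - \frac{8 \pi e^{- 6 \left|{\omega}\right|}}{129} + \frac{64 \pi e^{- \frac{19 \left|{\omega}\right|}{4}}}{817}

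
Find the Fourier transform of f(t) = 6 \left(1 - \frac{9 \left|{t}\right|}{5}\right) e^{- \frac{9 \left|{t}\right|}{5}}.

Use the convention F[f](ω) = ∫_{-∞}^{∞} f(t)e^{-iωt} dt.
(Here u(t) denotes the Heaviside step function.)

F(ω) = \frac{27000 \omega^{2}}{\left(25 \omega^{2} + 81\right)^{2}}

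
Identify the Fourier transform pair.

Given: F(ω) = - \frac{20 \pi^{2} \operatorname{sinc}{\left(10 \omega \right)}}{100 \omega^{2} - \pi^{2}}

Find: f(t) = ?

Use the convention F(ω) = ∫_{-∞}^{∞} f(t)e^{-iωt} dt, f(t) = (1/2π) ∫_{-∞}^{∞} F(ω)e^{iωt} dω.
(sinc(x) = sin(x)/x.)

f(t) = 2 \left(\begin{cases} \frac{\cos{\left(\frac{\pi t}{10} \right)}}{2} + \frac{1}{2} & \text{for}\: \left|{t}\right| < 10 \\0 & \text{otherwise} \end{cases}\right)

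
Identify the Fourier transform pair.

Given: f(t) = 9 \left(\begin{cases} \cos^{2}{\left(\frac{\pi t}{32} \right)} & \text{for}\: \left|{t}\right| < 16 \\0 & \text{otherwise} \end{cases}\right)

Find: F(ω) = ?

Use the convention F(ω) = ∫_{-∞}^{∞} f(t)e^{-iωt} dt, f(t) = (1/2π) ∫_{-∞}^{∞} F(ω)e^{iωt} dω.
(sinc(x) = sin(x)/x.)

F(ω) = - \frac{144 \pi^{2} \operatorname{sinc}{\left(16 \omega \right)}}{256 \omega^{2} - \pi^{2}}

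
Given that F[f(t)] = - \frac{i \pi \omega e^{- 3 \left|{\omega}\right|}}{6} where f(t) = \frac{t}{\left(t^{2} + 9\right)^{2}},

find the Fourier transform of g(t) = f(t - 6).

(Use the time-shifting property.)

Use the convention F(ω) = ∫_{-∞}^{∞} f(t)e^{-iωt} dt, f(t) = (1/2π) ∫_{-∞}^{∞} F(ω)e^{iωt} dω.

F[g](ω) = - \frac{i \pi \omega e^{- 6 i \omega - 3 \left|{\omega}\right|}}{6}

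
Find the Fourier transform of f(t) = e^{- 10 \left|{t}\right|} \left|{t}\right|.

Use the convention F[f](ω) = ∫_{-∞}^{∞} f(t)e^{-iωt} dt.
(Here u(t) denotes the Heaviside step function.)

F(ω) = \frac{2 \left(100 - \omega^{2}\right)}{\left(\omega^{2} + 100\right)^{2}}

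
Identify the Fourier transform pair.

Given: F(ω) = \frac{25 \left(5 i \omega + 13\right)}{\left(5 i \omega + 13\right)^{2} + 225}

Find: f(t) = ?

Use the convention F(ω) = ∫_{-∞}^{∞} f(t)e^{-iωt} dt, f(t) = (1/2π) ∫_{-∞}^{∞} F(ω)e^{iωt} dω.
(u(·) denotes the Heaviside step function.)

f(t) = 5 e^{- \frac{13 t}{5}} \cos{\left(3 t \right)} u\left(t\right)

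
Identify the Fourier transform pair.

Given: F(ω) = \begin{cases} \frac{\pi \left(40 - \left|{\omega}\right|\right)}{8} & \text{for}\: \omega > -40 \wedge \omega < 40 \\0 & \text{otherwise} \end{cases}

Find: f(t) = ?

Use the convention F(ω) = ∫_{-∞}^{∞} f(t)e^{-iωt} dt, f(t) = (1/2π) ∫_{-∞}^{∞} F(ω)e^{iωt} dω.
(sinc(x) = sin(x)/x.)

f(t) = 100 \operatorname{sinc}^{2}{\left(20 t \right)}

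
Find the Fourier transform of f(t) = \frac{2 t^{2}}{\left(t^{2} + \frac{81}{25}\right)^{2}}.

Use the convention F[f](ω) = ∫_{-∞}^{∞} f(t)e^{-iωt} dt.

F(ω) = \frac{\pi \left(5 - 9 \left|{\omega}\right|\right) e^{- \frac{9 \left|{\omega}\right|}{5}}}{9}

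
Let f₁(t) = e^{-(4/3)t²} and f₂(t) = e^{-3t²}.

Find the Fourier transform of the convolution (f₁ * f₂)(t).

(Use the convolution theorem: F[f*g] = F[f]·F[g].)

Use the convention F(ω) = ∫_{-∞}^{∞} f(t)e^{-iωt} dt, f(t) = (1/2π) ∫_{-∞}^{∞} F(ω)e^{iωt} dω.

F[f₁*f₂](ω) = \frac{\pi e^{- \frac{13 \omega^{2}}{48}}}{2}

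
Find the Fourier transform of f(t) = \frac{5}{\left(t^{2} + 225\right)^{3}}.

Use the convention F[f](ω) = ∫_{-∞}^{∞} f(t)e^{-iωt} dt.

F(ω) = \frac{\pi \left(75 \omega^{2} + 15 \left|{\omega}\right| + 1\right) e^{- 15 \left|{\omega}\right|}}{405000}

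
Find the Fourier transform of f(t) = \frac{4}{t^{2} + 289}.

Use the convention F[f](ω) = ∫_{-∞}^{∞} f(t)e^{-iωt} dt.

F(ω) = \frac{4 \pi e^{- 17 \left|{\omega}\right|}}{17}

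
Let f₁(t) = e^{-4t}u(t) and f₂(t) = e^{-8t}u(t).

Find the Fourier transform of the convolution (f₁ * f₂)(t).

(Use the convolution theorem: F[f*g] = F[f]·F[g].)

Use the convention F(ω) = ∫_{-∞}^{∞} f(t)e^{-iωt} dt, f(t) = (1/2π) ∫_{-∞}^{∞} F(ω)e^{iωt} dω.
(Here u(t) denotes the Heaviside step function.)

F[f₁*f₂](ω) = \frac{1}{\left(i \omega + 4\right) \left(i \omega + 8\right)}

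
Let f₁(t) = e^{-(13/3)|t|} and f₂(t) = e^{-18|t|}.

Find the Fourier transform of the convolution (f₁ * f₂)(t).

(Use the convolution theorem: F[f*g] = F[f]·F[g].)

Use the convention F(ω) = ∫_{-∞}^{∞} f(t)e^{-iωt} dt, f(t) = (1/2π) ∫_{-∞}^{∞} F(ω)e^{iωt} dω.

F[f₁*f₂](ω) = \frac{2808}{\left(\omega^{2} + 324\right) \left(9 \omega^{2} + 169\right)}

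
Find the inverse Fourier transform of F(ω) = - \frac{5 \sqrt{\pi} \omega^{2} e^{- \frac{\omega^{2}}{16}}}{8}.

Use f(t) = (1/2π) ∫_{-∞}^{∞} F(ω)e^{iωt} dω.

f(t) = 5 \left(16 t^{2} - 2\right) e^{- 4 t^{2}}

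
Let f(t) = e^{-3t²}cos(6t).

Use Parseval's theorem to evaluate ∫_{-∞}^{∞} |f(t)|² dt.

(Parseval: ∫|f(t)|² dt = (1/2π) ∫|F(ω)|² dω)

∫|f(t)|² dt = \frac{\sqrt{6} \sqrt{\pi} \left(1 + e^{6}\right)}{12 e^{6}}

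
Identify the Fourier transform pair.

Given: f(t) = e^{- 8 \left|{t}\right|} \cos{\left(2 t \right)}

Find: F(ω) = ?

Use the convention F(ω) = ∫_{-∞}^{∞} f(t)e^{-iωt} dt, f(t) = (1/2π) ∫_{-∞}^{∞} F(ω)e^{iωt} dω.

F(ω) = \frac{16 \left(\omega^{2} + 68\right)}{\omega^{4} + 120 \omega^{2} + 4624}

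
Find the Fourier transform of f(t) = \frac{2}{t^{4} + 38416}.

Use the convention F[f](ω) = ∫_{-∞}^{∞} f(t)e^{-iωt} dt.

F(ω) = \frac{\pi e^{- 7 \sqrt{2} \left|{\omega}\right|} \sin{\left(7 \sqrt{2} \left|{\omega}\right| + \frac{\pi}{4} \right)}}{1372}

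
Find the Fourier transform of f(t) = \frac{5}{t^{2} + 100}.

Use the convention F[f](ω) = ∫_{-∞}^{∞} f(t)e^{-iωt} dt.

F(ω) = \frac{\pi e^{- 10 \left|{\omega}\right|}}{2}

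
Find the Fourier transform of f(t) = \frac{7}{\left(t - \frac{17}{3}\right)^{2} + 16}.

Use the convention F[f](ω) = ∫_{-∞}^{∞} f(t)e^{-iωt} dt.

F(ω) = \frac{7 \pi e^{- \frac{17 i \omega}{3} - 4 \left|{\omega}\right|}}{4}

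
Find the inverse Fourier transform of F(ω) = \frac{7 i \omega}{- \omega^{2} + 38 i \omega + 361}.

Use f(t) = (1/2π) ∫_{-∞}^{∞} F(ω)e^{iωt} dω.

f(t) = 7 \left(1 - 19 t\right) e^{- 19 t} u\left(t\right)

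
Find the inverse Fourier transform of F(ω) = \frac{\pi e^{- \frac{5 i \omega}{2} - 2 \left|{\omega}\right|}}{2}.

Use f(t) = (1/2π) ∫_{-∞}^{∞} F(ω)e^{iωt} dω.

f(t) = \frac{1}{\left(t - \frac{5}{2}\right)^{2} + 4}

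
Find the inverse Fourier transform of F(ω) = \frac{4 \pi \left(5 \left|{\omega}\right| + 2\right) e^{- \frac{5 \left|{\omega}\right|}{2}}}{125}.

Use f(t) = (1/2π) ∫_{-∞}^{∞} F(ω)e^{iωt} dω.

f(t) = \frac{2}{\left(t^{2} + \frac{25}{4}\right)^{2}}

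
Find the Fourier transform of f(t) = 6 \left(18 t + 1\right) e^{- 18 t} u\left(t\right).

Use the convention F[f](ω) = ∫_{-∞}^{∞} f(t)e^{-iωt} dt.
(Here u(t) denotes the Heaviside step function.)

F(ω) = \frac{6 \left(- i \omega - 36\right)}{\omega^{2} - 36 i \omega - 324}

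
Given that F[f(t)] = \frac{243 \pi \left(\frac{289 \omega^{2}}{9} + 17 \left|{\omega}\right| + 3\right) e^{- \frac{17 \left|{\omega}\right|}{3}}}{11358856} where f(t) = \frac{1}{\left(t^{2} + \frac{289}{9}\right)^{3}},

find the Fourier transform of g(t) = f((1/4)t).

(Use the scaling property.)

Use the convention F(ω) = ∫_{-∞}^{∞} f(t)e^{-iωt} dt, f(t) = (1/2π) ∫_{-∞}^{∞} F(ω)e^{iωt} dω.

F[g](ω) = \frac{27 \pi \left(4624 \omega^{2} + 612 \left|{\omega}\right| + 27\right) e^{- \frac{68 \left|{\omega}\right|}{3}}}{2839714}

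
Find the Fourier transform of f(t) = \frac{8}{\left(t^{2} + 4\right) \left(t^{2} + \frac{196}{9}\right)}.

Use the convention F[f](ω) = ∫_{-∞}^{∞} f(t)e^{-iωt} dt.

F(ω) = \frac{9 \pi e^{- 2 \left|{\omega}\right|}}{40} - \frac{27 \pi e^{- \frac{14 \left|{\omega}\right|}{3}}}{280}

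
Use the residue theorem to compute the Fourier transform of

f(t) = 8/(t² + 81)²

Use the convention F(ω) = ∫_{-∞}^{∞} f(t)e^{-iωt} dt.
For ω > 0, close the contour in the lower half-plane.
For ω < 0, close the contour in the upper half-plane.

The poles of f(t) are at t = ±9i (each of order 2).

Let g(z) = f(z)e^{-iωz}; for large |z| the factor e^{-iωz} decays in the lower half-plane when ω > 0 and in the upper half-plane when ω < 0.

Case ω > 0 (lower half-plane, clockwise contour ⇒ F(ω) = -2πi·ΣRes):
  Res_{z = - 9 i} g(z) = \frac{2 i \left(9 \omega + 1\right) e^{- 9 \omega}}{729} (pole of order 2)
  F(ω) = -2πi·ΣRes = \frac{4 \pi \left(9 \omega + 1\right) e^{- 9 \omega}}{729}

Case ω < 0 (upper half-plane, counterclockwise contour ⇒ F(ω) = +2πi·ΣRes):
  Res_{z = 9 i} g(z) = \frac{2 i \left(9 \omega - 1\right) e^{9 \omega}}{729} (pole of order 2)
  F(ω) = 2πi·ΣRes = \frac{4 \pi \left(1 - 9 \omega\right) e^{9 \omega}}{729}

Both cases combine into a single formula in |ω|:

F(ω) = \frac{4 \pi \left(9 \left|{\omega}\right| + 1\right) e^{- 9 \left|{\omega}\right|}}{729}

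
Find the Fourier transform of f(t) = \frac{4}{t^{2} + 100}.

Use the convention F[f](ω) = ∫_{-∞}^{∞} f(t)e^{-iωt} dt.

F(ω) = \frac{2 \pi e^{- 10 \left|{\omega}\right|}}{5}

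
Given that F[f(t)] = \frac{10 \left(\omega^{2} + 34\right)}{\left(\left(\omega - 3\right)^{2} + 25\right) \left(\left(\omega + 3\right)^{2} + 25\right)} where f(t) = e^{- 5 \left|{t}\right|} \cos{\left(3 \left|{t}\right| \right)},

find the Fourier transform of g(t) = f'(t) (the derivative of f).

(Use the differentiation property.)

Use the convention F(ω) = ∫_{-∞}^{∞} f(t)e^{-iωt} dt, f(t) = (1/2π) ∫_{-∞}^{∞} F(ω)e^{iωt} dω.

F[g](ω) = \frac{10 i \omega \left(\omega^{2} + 34\right)}{\omega^{4} + 32 \omega^{2} + 1156}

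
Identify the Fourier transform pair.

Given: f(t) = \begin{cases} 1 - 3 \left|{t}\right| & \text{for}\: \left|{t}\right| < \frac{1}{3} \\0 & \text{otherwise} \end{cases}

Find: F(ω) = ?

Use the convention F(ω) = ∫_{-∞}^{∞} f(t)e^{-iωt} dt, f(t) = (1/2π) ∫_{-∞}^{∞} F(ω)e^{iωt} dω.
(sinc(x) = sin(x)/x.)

F(ω) = \frac{\operatorname{sinc}^{2}{\left(\frac{\omega}{6} \right)}}{3}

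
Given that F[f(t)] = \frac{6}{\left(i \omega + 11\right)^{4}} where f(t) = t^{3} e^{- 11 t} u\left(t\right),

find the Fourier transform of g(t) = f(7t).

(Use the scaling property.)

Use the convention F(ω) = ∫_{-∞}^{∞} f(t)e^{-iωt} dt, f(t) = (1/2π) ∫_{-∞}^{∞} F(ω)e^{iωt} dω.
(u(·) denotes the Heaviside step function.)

F[g](ω) = \frac{2058}{\left(i \omega + 77\right)^{4}}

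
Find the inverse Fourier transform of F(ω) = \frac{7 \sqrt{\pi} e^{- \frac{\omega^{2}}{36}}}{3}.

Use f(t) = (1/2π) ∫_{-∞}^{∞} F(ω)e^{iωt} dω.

f(t) = 7 e^{- 9 t^{2}}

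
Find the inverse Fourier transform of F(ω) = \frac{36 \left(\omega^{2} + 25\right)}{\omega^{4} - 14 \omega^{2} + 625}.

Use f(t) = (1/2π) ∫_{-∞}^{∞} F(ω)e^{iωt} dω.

f(t) = 6 e^{- 3 \left|{t}\right|} \cos{\left(4 \left|{t}\right| \right)}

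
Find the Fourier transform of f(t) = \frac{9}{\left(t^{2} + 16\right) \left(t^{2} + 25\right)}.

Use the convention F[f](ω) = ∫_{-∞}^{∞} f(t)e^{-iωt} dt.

F(ω) = \frac{\pi \left(5 e^{\left|{\omega}\right|} - 4\right) e^{- 5 \left|{\omega}\right|}}{20}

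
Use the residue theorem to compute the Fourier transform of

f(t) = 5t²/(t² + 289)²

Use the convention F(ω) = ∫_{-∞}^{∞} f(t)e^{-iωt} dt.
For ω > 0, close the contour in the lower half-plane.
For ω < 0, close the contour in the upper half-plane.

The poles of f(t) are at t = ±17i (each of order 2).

Let g(z) = f(z)e^{-iωz}; for large |z| the factor e^{-iωz} decays in the lower half-plane when ω > 0 and in the upper half-plane when ω < 0.

Case ω > 0 (lower half-plane, clockwise contour ⇒ F(ω) = -2πi·ΣRes):
  Res_{z = - 17 i} g(z) = \frac{5 i \left(1 - 17 \omega\right) e^{- 17 \omega}}{68} (pole of order 2)
  F(ω) = -2πi·ΣRes = \frac{5 \pi \left(1 - 17 \omega\right) e^{- 17 \omega}}{34}

Case ω < 0 (upper half-plane, counterclockwise contour ⇒ F(ω) = +2πi·ΣRes):
  Res_{z = 17 i} g(z) = \frac{5 i \left(- 17 \omega - 1\right) e^{17 \omega}}{68} (pole of order 2)
  F(ω) = 2πi·ΣRes = \frac{5 \pi \left(17 \omega + 1\right) e^{17 \omega}}{34}

Both cases combine into a single formula in |ω|:

F(ω) = \frac{5 \pi \left(1 - 17 \left|{\omega}\right|\right) e^{- 17 \left|{\omega}\right|}}{34}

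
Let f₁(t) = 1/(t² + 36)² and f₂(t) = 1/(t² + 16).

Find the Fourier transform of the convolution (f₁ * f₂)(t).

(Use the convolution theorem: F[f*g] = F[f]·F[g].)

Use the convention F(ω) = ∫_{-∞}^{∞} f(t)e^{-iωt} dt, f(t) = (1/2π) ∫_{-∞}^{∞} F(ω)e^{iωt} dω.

F[f₁*f₂](ω) = \frac{\pi^{2} \left(6 \left|{\omega}\right| + 1\right) e^{- 10 \left|{\omega}\right|}}{1728}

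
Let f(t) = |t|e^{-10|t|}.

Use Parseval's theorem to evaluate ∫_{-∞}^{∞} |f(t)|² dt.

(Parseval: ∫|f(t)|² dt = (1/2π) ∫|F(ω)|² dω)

∫|f(t)|² dt = \frac{1}{2000}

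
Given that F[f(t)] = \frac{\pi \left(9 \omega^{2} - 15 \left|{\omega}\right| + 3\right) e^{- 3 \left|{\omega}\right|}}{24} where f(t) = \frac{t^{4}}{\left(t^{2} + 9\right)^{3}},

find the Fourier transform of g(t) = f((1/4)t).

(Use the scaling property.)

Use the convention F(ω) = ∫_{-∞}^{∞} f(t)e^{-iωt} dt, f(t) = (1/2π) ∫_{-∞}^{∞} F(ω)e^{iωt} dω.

F[g](ω) = \frac{\pi \left(48 \omega^{2} - 20 \left|{\omega}\right| + 1\right) e^{- 12 \left|{\omega}\right|}}{2}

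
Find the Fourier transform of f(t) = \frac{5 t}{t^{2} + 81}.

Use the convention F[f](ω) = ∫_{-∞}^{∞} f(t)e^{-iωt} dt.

F(ω) = - 5 i \pi e^{- 9 \left|{\omega}\right|} \operatorname{sign}{\left(\omega \right)}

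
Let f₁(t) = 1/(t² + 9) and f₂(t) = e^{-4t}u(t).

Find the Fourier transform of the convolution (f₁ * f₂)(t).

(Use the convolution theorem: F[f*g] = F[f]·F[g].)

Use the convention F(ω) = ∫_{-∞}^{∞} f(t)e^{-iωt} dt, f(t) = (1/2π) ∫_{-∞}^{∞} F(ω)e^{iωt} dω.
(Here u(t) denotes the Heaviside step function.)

F[f₁*f₂](ω) = \frac{\pi e^{- 3 \left|{\omega}\right|}}{3 \left(i \omega + 4\right)}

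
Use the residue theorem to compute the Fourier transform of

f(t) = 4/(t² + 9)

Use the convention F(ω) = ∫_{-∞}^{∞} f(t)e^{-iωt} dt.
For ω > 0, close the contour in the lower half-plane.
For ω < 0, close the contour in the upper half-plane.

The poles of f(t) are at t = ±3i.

Let g(z) = f(z)e^{-iωz}; for large |z| the factor e^{-iωz} decays in the lower half-plane when ω > 0 and in the upper half-plane when ω < 0.

Case ω > 0 (lower half-plane, clockwise contour ⇒ F(ω) = -2πi·ΣRes):
  Res_{z = - 3 i} g(z) = \frac{2 i e^{- 3 \omega}}{3}
  F(ω) = -2πi·ΣRes = \frac{4 \pi e^{- 3 \omega}}{3}

Case ω < 0 (upper half-plane, counterclockwise contour ⇒ F(ω) = +2πi·ΣRes):
  Res_{z = 3 i} g(z) = - \frac{2 i e^{3 \omega}}{3}
  F(ω) = 2πi·ΣRes = \frac{4 \pi e^{3 \omega}}{3}

Both cases combine into a single formula in |ω|:

F(ω) = \frac{4 \pi e^{- 3 \left|{\omega}\right|}}{3}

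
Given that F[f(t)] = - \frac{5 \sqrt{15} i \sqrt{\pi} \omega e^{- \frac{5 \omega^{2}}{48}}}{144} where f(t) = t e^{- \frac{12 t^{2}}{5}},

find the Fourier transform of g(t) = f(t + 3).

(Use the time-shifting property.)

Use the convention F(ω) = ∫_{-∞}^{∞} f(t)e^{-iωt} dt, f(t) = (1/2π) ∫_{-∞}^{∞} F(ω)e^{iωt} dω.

F[g](ω) = - \frac{5 \sqrt{15} i \sqrt{\pi} \omega e^{- \frac{\omega \left(5 \omega - 144 i\right)}{48}}}{144}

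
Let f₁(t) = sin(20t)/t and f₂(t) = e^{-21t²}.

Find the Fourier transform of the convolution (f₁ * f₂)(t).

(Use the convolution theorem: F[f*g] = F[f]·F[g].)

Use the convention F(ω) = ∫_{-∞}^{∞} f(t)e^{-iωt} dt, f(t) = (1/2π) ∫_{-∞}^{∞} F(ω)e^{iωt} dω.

F[f₁*f₂](ω) = \begin{cases} \frac{\sqrt{21} \pi^{\frac{3}{2}} e^{- \frac{\omega^{2}}{84}}}{21} & \text{for}\: \omega > -20 \wedge \omega < 20 \\0 & \text{otherwise} \end{cases}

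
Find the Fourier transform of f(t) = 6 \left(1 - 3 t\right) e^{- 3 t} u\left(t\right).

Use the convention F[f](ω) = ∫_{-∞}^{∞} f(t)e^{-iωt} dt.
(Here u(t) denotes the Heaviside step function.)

F(ω) = \frac{6 i \omega}{- \omega^{2} + 6 i \omega + 9}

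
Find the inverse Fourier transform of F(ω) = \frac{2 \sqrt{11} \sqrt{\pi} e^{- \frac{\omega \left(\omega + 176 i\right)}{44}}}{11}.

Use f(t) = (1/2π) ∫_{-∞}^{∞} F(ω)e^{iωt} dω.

f(t) = 2 e^{- 11 \left(t - 4\right)^{2}}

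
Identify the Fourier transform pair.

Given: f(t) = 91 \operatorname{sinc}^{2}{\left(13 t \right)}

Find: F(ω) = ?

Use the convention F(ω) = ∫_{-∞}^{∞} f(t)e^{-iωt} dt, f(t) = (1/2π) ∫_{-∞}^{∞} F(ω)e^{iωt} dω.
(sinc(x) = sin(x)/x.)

F(ω) = \begin{cases} \frac{7 \pi \left(26 - \left|{\omega}\right|\right)}{26} & \text{for}\: \omega > -26 \wedge \omega < 26 \\0 & \text{otherwise} \end{cases}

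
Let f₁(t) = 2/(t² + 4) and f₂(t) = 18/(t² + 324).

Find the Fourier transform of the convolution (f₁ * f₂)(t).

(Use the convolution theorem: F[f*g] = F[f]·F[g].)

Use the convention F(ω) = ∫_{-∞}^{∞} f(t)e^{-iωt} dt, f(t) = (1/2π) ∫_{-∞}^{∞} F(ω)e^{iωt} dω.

F[f₁*f₂](ω) = \pi^{2} e^{- 20 \left|{\omega}\right|}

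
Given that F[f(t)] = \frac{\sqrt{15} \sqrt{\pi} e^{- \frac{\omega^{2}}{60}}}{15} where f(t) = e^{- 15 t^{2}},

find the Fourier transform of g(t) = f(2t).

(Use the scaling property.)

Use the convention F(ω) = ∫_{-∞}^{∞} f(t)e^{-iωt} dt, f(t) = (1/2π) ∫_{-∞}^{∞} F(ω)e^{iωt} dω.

F[g](ω) = \frac{\sqrt{15} \sqrt{\pi} e^{- \frac{\omega^{2}}{240}}}{30}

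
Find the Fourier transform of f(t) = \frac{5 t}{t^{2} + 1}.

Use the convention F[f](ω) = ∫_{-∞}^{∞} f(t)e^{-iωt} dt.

F(ω) = - 5 i \pi e^{- \left|{\omega}\right|} \operatorname{sign}{\left(\omega \right)}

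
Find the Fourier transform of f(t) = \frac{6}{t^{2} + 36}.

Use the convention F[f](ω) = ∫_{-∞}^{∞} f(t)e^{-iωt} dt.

F(ω) = \pi e^{- 6 \left|{\omega}\right|}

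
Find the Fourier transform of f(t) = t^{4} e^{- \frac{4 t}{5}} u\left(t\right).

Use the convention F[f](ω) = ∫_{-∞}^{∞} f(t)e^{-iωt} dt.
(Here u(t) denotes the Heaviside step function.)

F(ω) = \frac{75000}{\left(5 i \omega + 4\right)^{5}}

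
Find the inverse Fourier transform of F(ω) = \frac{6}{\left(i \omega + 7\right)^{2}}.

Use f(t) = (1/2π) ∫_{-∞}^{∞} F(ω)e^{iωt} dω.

f(t) = 6 t e^{- 7 t} u\left(t\right)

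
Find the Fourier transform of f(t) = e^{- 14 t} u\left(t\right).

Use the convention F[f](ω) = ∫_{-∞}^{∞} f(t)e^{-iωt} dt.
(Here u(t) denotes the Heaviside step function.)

F(ω) = \frac{1}{i \omega + 14}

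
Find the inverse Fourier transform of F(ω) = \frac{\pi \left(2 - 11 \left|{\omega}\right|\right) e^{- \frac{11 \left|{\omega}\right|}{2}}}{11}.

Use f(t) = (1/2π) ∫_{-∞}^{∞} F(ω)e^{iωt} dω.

f(t) = \frac{2 t^{2}}{\left(t^{2} + \frac{121}{4}\right)^{2}}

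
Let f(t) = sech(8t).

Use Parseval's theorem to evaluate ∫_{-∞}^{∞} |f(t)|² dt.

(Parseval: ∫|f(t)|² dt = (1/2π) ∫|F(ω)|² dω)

∫|f(t)|² dt = \frac{1}{4}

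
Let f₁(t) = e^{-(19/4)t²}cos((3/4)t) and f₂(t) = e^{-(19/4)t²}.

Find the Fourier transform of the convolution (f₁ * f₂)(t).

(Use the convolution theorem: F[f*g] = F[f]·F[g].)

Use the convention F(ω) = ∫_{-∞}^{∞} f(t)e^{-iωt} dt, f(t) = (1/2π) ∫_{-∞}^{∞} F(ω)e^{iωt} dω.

F[f₁*f₂](ω) = \frac{2 \pi \left(e^{\frac{3 \omega}{19}} + 1\right) e^{- \frac{2 \omega^{2}}{19} - \frac{3 \omega}{38} - \frac{9}{304}}}{19}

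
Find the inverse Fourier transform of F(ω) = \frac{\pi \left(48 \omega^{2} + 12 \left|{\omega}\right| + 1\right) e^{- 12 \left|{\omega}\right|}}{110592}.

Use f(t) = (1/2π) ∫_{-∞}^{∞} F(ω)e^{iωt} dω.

f(t) = \frac{6}{\left(t^{2} + 144\right)^{3}}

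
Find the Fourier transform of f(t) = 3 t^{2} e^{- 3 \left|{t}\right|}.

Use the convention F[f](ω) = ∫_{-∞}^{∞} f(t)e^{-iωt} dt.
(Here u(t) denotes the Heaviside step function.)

F(ω) = \frac{108 \left(3 - \omega^{2}\right)}{\left(\omega^{2} + 9\right)^{3}}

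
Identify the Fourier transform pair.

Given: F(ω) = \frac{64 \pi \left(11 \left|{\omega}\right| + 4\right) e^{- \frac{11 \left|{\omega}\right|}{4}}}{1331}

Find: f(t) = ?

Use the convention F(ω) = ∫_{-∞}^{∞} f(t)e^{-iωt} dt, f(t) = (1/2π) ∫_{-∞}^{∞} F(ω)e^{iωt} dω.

f(t) = \frac{8}{\left(t^{2} + \frac{121}{16}\right)^{2}}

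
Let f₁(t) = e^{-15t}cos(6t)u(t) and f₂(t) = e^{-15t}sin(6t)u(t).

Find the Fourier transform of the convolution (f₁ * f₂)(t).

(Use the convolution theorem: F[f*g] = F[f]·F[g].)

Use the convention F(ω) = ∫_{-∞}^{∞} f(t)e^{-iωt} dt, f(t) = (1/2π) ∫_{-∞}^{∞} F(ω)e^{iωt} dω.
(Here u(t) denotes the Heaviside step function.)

F[f₁*f₂](ω) = \frac{6 \left(i \omega + 15\right)}{\left(\left(i \omega + 15\right)^{2} + 36\right)^{2}}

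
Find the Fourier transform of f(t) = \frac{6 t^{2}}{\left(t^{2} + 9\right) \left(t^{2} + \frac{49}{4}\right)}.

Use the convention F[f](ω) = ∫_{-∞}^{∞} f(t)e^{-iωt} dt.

F(ω) = - \frac{72 \pi e^{- 3 \left|{\omega}\right|}}{13} + \frac{84 \pi e^{- \frac{7 \left|{\omega}\right|}{2}}}{13}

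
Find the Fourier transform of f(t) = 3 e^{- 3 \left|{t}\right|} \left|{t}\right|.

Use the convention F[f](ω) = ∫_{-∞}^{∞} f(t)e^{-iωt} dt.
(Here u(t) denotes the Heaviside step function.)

F(ω) = \frac{6 \left(9 - \omega^{2}\right)}{\left(\omega^{2} + 9\right)^{2}}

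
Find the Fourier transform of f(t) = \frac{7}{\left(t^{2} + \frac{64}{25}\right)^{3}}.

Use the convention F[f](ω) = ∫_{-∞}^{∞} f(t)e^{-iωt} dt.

F(ω) = \frac{875 \pi \left(64 \omega^{2} + 120 \left|{\omega}\right| + 75\right) e^{- \frac{8 \left|{\omega}\right|}{5}}}{262144}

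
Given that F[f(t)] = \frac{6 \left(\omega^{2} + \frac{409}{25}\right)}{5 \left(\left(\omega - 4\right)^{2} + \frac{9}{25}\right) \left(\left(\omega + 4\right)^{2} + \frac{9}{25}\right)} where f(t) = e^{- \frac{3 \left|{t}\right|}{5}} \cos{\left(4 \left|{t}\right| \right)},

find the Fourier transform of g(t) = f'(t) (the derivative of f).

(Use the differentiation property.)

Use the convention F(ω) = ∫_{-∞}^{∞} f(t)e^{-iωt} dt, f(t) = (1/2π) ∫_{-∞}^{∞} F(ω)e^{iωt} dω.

F[g](ω) = \frac{30 i \omega \left(25 \omega^{2} + 409\right)}{625 \omega^{4} - 19550 \omega^{2} + 167281}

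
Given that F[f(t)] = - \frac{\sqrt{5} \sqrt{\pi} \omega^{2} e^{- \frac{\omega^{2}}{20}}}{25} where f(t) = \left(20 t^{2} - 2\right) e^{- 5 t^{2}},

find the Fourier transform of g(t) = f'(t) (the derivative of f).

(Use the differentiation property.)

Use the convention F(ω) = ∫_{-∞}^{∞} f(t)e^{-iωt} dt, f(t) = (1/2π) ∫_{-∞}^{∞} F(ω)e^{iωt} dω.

F[g](ω) = - \frac{\sqrt{5} i \sqrt{\pi} \omega^{3} e^{- \frac{\omega^{2}}{20}}}{25}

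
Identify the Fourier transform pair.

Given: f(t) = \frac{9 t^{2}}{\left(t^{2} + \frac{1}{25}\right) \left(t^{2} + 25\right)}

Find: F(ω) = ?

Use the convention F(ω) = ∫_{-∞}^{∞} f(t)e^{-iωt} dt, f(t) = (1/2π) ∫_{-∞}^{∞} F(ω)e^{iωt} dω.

F(ω) = \frac{375 \pi e^{- 5 \left|{\omega}\right|}}{208} - \frac{15 \pi e^{- \frac{\left|{\omega}\right|}{5}}}{208}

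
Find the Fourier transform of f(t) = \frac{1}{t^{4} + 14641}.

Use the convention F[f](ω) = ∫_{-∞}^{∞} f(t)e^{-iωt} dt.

F(ω) = \frac{\pi e^{- \frac{11 \sqrt{2} \left|{\omega}\right|}{2}} \sin{\left(\frac{11 \sqrt{2} \left|{\omega}\right|}{2} + \frac{\pi}{4} \right)}}{1331}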